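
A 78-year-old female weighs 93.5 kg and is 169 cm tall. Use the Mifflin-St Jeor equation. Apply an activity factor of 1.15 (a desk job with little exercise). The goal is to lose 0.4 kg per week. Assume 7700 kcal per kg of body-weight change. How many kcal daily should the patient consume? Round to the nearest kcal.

Mifflin-St Jeor (female): BMR = 10(93.5) + 6.25(169) − 5(78) − 161 = 935 + 1056.25 − 390 − 161 = 1440.25 kcal/day.
TEE = 1440.25 × 1.15 = 1656.2875 kcal/day.
Required daily deficit = 0.4 × 7700 ÷ 7 = 440 kcal/day.
Target intake = 1656.2875 − 440 = 1216.2875 kcal/day.

1216 kcal daily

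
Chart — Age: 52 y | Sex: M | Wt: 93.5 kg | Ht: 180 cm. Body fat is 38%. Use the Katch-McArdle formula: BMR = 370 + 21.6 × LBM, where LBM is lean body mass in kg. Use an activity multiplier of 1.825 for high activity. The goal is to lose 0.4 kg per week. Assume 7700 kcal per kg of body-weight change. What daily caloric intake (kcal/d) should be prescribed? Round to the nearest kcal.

2520 kcal/d

LBM = 93.5 × (1 − 0.38) = 57.97 kg. Katch-McArdle: BMR = 370 + 21.6 × 57.97 = 1622.152 kcal/day.
TEE = 1622.152 × 1.825 = 2960.4274 kcal/day.
Required daily deficit = 0.4 × 7700 ÷ 7 = 440 kcal/day.
Target intake = 2960.4274 − 440 = 2520.4274 kcal/day.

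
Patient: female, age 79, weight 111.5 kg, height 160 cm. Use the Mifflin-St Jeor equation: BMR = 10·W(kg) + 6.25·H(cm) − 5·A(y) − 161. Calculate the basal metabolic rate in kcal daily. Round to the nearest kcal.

1559 kcal daily

Mifflin-St Jeor (female): BMR = 10(111.5) + 6.25(160) − 5(79) − 161 = 1115 + 1000 − 395 − 161 = 1559 kcal/day.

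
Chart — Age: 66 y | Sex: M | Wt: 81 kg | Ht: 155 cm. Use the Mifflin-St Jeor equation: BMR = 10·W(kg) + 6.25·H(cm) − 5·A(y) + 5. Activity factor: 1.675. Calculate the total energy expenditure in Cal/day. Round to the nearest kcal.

2435 Cal/day

Mifflin-St Jeor (male): BMR = 10(81) + 6.25(155) − 5(66) + 5 = 810 + 968.75 − 330 + 5 = 1453.75 kcal/day.
TEE = BMR × activity factor = 1453.75 × 1.675 = 2435.0313 kcal/day.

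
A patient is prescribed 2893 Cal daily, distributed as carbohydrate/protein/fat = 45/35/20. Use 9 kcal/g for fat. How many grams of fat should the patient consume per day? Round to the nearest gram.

64 g/day

Fat energy = 20% × 2893 = 578.6 kcal.
At 9 kcal/g: 578.6 ÷ 9 = 64.2889 g.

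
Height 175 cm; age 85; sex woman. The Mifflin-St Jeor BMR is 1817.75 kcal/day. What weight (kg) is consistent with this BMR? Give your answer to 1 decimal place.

131.0 kg

1817.75 = 10·W + 6.25(175) − 5(85) − 161
10·W = 1817.75 − 507.75 = 1310, so W = 131 kg.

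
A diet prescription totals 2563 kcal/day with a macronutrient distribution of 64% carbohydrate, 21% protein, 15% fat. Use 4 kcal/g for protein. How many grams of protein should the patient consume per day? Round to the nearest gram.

135 g/day

Protein energy = 21% × 2563 = 538.23 kcal.
At 4 kcal/g: 538.23 ÷ 4 = 134.5575 g.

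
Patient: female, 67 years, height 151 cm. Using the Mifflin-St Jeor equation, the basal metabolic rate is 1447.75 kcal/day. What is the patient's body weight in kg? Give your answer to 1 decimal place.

100.0 kg

1447.75 = 10·W + 6.25(151) − 5(67) − 161
10·W = 1447.75 − 447.75 = 1000, so W = 100 kg.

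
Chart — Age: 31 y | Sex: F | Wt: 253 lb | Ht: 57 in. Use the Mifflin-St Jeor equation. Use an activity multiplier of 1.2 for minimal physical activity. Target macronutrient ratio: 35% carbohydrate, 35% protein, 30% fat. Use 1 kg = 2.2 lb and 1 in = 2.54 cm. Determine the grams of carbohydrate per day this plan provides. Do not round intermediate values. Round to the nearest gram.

183 g/day

Convert to metric: weight = 253 ÷ 2.2 = 115 kg; height = 57 × 2.54 = 144.78 cm.
Mifflin-St Jeor (female): BMR = 10(115) + 6.25(144.78) − 5(31) − 161 = 1150 + 904.875 − 155 − 161 = 1738.875 kcal/day.
TEE = 1738.875 × 1.2 = 2086.65 kcal/day.
Carbohydrate energy = 35% × 2086.65 = 730.3275 kcal.
Carbohydrate = 730.3275 ÷ 4 kcal/g = 182.5819 g.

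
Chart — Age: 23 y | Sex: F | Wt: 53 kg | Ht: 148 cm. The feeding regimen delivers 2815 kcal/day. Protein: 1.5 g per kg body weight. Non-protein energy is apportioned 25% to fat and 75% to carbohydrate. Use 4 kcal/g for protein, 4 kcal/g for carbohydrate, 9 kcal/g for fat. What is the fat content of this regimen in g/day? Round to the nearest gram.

69 g/day

Protein = 1.5 × 53 = 79.5 g → 79.5 × 4 = 318 kcal.
Non-protein calories = 2815 − 318 = 2497 kcal.
Fat: 25% × 2497 = 624.25 kcal; carbohydrate: 1872.75 kcal.
Fat: 624.25 kcal ÷ 9 kcal/g = 69.3611 g.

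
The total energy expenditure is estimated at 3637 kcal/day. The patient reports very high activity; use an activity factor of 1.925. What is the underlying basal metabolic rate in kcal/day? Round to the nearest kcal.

1889 kcal/day

BMR = TEE ÷ activity factor = 3637 ÷ 1.925 = 1889.3506 kcal/day.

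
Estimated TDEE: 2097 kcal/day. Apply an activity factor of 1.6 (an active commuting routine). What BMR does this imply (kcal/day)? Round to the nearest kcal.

BMR = TEE ÷ activity factor = 2097 ÷ 1.6 = 1310.625 kcal/day.

1311 kcal/day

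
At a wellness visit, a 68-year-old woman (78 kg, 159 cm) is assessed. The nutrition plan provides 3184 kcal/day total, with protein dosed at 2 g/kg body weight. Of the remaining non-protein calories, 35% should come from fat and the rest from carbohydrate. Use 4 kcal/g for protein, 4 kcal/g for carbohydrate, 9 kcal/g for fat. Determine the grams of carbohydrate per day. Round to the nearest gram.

Protein = 2 × 78 = 156 g → 156 × 4 = 624 kcal.
Non-protein calories = 3184 − 624 = 2560 kcal.
Fat: 35% × 2560 = 896 kcal; carbohydrate: 1664 kcal.
Carbohydrate: 1664 kcal ÷ 4 kcal/g = 416 g.

416 g/day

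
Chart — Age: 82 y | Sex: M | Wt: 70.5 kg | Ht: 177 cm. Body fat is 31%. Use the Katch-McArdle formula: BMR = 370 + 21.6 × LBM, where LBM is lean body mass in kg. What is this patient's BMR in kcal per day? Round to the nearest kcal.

1421 kcal per day

LBM = 70.5 × (1 − 0.31) = 48.645 kg. Katch-McArdle: BMR = 370 + 21.6 × 48.645 = 1420.732 kcal/day.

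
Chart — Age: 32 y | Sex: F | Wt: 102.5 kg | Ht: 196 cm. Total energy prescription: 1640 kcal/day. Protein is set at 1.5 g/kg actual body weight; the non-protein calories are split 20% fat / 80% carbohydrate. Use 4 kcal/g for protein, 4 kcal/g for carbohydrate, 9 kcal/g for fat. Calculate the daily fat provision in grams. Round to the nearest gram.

Protein = 1.5 × 102.5 = 153.75 g → 153.75 × 4 = 615 kcal.
Non-protein calories = 1640 − 615 = 1025 kcal.
Fat: 20% × 1025 = 205 kcal; carbohydrate: 820 kcal.
Fat: 205 kcal ÷ 9 kcal/g = 22.7778 g.

23 g/day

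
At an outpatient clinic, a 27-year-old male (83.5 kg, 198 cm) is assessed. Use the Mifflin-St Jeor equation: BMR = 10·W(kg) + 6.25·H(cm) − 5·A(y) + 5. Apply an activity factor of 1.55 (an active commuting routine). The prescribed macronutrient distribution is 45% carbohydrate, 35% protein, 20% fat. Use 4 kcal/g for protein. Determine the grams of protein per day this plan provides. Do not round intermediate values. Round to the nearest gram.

Mifflin-St Jeor (male): BMR = 10(83.5) + 6.25(198) − 5(27) + 5 = 835 + 1237.5 − 135 + 5 = 1942.5 kcal/day.
TEE = 1942.5 × 1.55 = 3010.875 kcal/day.
Protein energy = 35% × 3010.875 = 1053.8063 kcal.
Protein = 1053.8063 ÷ 4 kcal/g = 263.4516 g.

263 g/day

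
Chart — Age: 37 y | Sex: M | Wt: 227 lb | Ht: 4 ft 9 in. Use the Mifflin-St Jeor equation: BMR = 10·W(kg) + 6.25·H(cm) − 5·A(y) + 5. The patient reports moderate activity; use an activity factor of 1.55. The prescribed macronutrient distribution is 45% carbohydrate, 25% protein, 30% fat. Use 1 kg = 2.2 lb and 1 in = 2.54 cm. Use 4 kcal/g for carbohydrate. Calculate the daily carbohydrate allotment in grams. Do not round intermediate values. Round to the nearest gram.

306 g/day

Convert to metric: weight = 227 ÷ 2.2 = 103.1818 kg; height = (4×12 + 9) × 2.54 = 57 × 2.54 = 144.78 cm.
Mifflin-St Jeor (male): BMR = 10(103.1818) + 6.25(144.78) − 5(37) + 5 = 1031.8182 + 904.875 − 185 + 5 = 1756.6932 kcal/day.
TEE = 1756.6932 × 1.55 = 2722.8744 kcal/day.
Carbohydrate energy = 45% × 2722.8744 = 1225.2935 kcal.
Carbohydrate = 1225.2935 ÷ 4 kcal/g = 306.3234 g.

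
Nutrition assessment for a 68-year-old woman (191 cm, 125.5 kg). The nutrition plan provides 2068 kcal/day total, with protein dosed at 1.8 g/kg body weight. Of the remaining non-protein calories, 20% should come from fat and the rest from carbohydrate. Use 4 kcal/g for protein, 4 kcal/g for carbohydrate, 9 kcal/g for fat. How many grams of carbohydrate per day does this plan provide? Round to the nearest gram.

233 g/day

Protein = 1.8 × 125.5 = 225.9 g → 225.9 × 4 = 903.6 kcal.
Non-protein calories = 2068 − 903.6 = 1164.4 kcal.
Fat: 20% × 1164.4 = 232.88 kcal; carbohydrate: 931.52 kcal.
Carbohydrate: 931.52 kcal ÷ 4 kcal/g = 232.88 g.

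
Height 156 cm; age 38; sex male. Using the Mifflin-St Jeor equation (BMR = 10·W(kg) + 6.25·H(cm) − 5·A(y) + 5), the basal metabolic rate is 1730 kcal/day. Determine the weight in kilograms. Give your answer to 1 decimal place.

94.0 kg

1730 = 10·W + 6.25(156) − 5(38) + 5
10·W = 1730 − 790 = 940, so W = 94 kg.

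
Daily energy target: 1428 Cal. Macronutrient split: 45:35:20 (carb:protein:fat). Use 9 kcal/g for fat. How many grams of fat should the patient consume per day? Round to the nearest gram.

32 g/day

Fat energy = 20% × 1428 = 285.6 kcal.
At 9 kcal/g: 285.6 ÷ 9 = 31.7333 g.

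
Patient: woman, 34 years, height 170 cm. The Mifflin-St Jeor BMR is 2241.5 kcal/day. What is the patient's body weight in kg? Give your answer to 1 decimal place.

151.0 kg

2241.5 = 10·W + 6.25(170) − 5(34) − 161
10·W = 2241.5 − 731.5 = 1510, so W = 151 kg.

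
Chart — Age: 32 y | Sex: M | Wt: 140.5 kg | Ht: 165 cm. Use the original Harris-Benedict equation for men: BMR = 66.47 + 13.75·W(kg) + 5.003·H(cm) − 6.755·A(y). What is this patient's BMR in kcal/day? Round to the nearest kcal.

Harris-Benedict: BMR = 66.47 + 13.75(140.5) + 5.003(165) − 6.755(32) = 2607.68 kcal/day.

2608 kcal/day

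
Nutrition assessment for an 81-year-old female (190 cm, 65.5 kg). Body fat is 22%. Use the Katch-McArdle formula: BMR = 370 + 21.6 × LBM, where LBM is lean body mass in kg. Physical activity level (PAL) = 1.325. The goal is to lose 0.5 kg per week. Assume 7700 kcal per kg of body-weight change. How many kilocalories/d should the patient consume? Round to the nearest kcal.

1402 kilocalories/d

LBM = 65.5 × (1 − 0.22) = 51.09 kg. Katch-McArdle: BMR = 370 + 21.6 × 51.09 = 1473.544 kcal/day.
TEE = 1473.544 × 1.325 = 1952.4458 kcal/day.
Required daily deficit = 0.5 × 7700 ÷ 7 = 550 kcal/day.
Target intake = 1952.4458 − 550 = 1402.4458 kcal/day.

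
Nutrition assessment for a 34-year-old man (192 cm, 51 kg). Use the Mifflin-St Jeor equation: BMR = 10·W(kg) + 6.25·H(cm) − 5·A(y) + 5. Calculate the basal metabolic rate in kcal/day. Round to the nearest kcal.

Mifflin-St Jeor (male): BMR = 10(51) + 6.25(192) − 5(34) + 5 = 510 + 1200 − 170 + 5 = 1545 kcal/day.

1545 kcal/day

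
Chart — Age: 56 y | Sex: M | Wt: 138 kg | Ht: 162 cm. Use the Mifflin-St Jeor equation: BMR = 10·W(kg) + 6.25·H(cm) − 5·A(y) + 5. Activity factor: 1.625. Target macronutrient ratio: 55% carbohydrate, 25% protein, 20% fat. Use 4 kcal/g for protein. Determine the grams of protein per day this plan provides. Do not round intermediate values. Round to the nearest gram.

Mifflin-St Jeor (male): BMR = 10(138) + 6.25(162) − 5(56) + 5 = 1380 + 1012.5 − 280 + 5 = 2117.5 kcal/day.
TEE = 2117.5 × 1.625 = 3440.9375 kcal/day.
Protein energy = 25% × 3440.9375 = 860.2344 kcal.
Protein = 860.2344 ÷ 4 kcal/g = 215.0586 g.

215 g/day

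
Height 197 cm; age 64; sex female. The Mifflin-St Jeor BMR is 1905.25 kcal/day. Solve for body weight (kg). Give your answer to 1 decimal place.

115.5 kg

1905.25 = 10·W + 6.25(197) − 5(64) − 161
10·W = 1905.25 − 750.25 = 1155, so W = 115.5 kg.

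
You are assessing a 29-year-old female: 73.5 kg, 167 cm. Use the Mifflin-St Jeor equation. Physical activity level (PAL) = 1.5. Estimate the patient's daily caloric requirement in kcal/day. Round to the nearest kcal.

Mifflin-St Jeor (female): BMR = 10(73.5) + 6.25(167) − 5(29) − 161 = 735 + 1043.75 − 145 − 161 = 1472.75 kcal/day.
TEE = BMR × activity factor = 1472.75 × 1.5 = 2209.125 kcal/day.

2209 kcal/day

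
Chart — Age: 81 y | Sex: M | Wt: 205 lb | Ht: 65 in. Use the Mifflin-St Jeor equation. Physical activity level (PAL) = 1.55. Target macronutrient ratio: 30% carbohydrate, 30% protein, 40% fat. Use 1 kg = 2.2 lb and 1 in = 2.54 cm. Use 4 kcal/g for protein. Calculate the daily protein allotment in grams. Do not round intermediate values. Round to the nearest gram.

182 g/day

Convert to metric: weight = 205 ÷ 2.2 = 93.1818 kg; height = 65 × 2.54 = 165.1 cm.
Mifflin-St Jeor (male): BMR = 10(93.1818) + 6.25(165.1) − 5(81) + 5 = 931.8182 + 1031.875 − 405 + 5 = 1563.6932 kcal/day.
TEE = 1563.6932 × 1.55 = 2423.7244 kcal/day.
Protein energy = 30% × 2423.7244 = 727.1173 kcal.
Protein = 727.1173 ÷ 4 kcal/g = 181.7793 g.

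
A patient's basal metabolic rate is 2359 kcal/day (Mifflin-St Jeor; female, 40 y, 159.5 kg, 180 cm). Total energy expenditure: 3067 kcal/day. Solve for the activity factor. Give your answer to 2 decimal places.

1.30

Activity factor = TEE ÷ BMR = 3067 ÷ 2359 = 1.3.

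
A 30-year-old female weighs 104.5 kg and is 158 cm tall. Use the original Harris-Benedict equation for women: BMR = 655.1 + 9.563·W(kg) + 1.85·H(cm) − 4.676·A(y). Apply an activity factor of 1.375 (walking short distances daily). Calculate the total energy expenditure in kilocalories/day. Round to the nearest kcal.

Harris-Benedict: BMR = 655.1 + 9.563(104.5) + 1.85(158) − 4.676(30) = 1806.4535 kcal/day.
TEE = BMR × activity factor = 1806.4535 × 1.375 = 2483.8736 kcal/day.

2484 kilocalories/day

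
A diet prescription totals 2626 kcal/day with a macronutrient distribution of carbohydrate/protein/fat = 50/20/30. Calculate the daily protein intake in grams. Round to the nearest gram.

131 g/day

Protein energy = 20% × 2626 = 525.2 kcal.
At 4 kcal/g: 525.2 ÷ 4 = 131.3 g.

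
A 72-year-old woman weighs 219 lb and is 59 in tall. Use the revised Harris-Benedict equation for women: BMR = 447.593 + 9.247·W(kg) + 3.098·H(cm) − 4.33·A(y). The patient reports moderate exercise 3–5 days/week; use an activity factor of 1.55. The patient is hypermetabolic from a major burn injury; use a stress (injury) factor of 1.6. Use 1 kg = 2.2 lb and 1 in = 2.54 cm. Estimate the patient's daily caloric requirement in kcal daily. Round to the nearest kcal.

3771 kcal daily

Convert to metric: weight = 219 ÷ 2.2 = 99.5455 kg; height = 59 × 2.54 = 149.86 cm.
Harris-Benedict: BMR = 447.593 + 9.247(99.5455) + 3.098(149.86) − 4.33(72) = 1520.5961 kcal/day.
TEE = BMR × activity factor = 1520.5961 × 1.55 = 2356.924 kcal/day.
Apply stress factor: 2356.924 × 1.6 = 3771.0783 kcal/day.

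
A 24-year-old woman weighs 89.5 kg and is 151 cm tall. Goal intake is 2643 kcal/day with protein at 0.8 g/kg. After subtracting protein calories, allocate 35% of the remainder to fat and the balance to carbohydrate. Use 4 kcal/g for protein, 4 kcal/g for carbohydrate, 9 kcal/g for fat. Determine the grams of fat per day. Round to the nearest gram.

92 g/day

Protein = 0.8 × 89.5 = 71.6 g → 71.6 × 4 = 286.4 kcal.
Non-protein calories = 2643 − 286.4 = 2356.6 kcal.
Fat: 35% × 2356.6 = 824.81 kcal; carbohydrate: 1531.79 kcal.
Fat: 824.81 kcal ÷ 9 kcal/g = 91.6456 g.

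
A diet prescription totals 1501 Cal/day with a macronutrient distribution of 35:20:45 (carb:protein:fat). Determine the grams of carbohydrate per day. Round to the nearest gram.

131 g/day

Carbohydrate energy = 35% × 1501 = 525.35 kcal.
At 4 kcal/g: 525.35 ÷ 4 = 131.3375 g.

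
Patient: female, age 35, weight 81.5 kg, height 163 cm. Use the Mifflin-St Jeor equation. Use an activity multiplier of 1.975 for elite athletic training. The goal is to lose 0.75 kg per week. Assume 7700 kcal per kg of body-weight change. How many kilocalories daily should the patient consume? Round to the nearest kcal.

Mifflin-St Jeor (female): BMR = 10(81.5) + 6.25(163) − 5(35) − 161 = 815 + 1018.75 − 175 − 161 = 1497.75 kcal/day.
TEE = 1497.75 × 1.975 = 2958.0563 kcal/day.
Required daily deficit = 0.75 × 7700 ÷ 7 = 825 kcal/day.
Target intake = 2958.0563 − 825 = 2133.0563 kcal/day.

2133 kilocalories daily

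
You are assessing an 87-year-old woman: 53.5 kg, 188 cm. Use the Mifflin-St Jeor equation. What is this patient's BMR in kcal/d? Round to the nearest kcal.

Mifflin-St Jeor (female): BMR = 10(53.5) + 6.25(188) − 5(87) − 161 = 535 + 1175 − 435 − 161 = 1114 kcal/day.

1114 kcal/d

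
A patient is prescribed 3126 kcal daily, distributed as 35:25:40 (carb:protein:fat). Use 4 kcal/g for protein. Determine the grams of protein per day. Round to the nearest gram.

Protein energy = 25% × 3126 = 781.5 kcal.
At 4 kcal/g: 781.5 ÷ 4 = 195.375 g.

195 g/day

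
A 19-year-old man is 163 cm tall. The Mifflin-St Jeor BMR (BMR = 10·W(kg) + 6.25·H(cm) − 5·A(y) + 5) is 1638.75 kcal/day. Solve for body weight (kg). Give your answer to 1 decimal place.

1638.75 = 10·W + 6.25(163) − 5(19) + 5
10·W = 1638.75 − 928.75 = 710, so W = 71 kg.

71.0 kg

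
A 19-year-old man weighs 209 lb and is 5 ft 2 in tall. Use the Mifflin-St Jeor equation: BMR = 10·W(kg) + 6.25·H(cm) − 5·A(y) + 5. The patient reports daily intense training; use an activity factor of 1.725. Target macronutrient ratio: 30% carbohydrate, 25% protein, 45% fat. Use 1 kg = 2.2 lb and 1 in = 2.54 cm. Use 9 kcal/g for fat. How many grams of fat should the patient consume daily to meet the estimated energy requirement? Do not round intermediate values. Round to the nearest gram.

159 g/day

Convert to metric: weight = 209 ÷ 2.2 = 95 kg; height = (5×12 + 2) × 2.54 = 62 × 2.54 = 157.48 cm.
Mifflin-St Jeor (male): BMR = 10(95) + 6.25(157.48) − 5(19) + 5 = 950 + 984.25 − 95 + 5 = 1844.25 kcal/day.
TEE = 1844.25 × 1.725 = 3181.3313 kcal/day.
Fat energy = 45% × 3181.3313 = 1431.5991 kcal.
Fat = 1431.5991 ÷ 9 kcal/g = 159.0666 g.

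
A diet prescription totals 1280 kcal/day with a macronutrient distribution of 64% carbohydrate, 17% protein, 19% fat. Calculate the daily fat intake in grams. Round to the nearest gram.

Fat energy = 19% × 1280 = 243.2 kcal.
At 9 kcal/g: 243.2 ÷ 9 = 27.0222 g.

27 g/day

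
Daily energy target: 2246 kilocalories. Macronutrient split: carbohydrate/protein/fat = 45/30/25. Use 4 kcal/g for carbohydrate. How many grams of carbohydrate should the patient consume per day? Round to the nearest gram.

Carbohydrate energy = 45% × 2246 = 1010.7 kcal.
At 4 kcal/g: 1010.7 ÷ 4 = 252.675 g.

253 g/day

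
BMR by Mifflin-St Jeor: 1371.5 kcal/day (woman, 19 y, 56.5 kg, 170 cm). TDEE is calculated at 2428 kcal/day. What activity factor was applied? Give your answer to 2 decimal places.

Activity factor = TEE ÷ BMR = 2428 ÷ 1371.5 = 1.77.

1.77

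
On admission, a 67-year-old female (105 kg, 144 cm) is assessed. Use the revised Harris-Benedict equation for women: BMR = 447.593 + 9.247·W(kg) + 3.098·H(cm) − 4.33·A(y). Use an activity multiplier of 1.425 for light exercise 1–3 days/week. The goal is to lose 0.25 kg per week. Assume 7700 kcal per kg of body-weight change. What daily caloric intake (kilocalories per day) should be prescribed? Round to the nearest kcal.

1969 kilocalories per day

Harris-Benedict: BMR = 447.593 + 9.247(105) + 3.098(144) − 4.33(67) = 1574.53 kcal/day.
TEE = 1574.53 × 1.425 = 2243.7053 kcal/day.
Required daily deficit = 0.25 × 7700 ÷ 7 = 275 kcal/day.
Target intake = 2243.7053 − 275 = 1968.7053 kcal/day.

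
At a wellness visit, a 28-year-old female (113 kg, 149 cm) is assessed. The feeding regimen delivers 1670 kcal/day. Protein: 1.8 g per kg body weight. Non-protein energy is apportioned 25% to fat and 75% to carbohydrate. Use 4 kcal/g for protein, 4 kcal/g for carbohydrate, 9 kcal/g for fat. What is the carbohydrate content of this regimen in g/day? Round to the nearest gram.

161 g/day

Protein = 1.8 × 113 = 203.4 g → 203.4 × 4 = 813.6 kcal.
Non-protein calories = 1670 − 813.6 = 856.4 kcal.
Fat: 25% × 856.4 = 214.1 kcal; carbohydrate: 642.3 kcal.
Carbohydrate: 642.3 kcal ÷ 4 kcal/g = 160.575 g.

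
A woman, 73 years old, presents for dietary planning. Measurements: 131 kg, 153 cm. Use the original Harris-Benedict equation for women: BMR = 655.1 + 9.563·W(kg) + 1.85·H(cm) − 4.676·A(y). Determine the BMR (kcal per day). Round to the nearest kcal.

Harris-Benedict: BMR = 655.1 + 9.563(131) + 1.85(153) − 4.676(73) = 1849.555 kcal/day.

1850 kcal per day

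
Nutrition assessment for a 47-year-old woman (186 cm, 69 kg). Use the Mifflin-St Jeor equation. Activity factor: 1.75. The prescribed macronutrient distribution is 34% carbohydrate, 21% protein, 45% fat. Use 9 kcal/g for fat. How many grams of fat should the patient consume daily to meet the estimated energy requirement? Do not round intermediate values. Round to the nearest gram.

Mifflin-St Jeor (female): BMR = 10(69) + 6.25(186) − 5(47) − 161 = 690 + 1162.5 − 235 − 161 = 1456.5 kcal/day.
TEE = 1456.5 × 1.75 = 2548.875 kcal/day.
Fat energy = 45% × 2548.875 = 1146.9938 kcal.
Fat = 1146.9938 ÷ 9 kcal/g = 127.4438 g.

127 g/day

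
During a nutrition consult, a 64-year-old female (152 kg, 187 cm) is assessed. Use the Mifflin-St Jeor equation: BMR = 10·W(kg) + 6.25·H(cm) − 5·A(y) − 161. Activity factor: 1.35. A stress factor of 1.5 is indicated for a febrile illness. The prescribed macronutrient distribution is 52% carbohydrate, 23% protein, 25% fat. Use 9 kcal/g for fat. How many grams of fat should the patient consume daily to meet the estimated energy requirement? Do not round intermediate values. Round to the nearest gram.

124 g/day

Mifflin-St Jeor (female): BMR = 10(152) + 6.25(187) − 5(64) − 161 = 1520 + 1168.75 − 320 − 161 = 2207.75 kcal/day.
TEE = 2207.75 × 1.35 = 2980.4625 kcal/day.
With stress factor 1.5: 2980.4625 × 1.5 = 4470.6938 kcal/day.
Fat energy = 25% × 4470.6938 = 1117.6734 kcal.
Fat = 1117.6734 ÷ 9 kcal/g = 124.1859 g.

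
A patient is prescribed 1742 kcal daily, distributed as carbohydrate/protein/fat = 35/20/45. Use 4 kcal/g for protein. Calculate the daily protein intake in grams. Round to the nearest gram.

87 g/day

Protein energy = 20% × 1742 = 348.4 kcal.
At 4 kcal/g: 348.4 ÷ 4 = 87.1 g.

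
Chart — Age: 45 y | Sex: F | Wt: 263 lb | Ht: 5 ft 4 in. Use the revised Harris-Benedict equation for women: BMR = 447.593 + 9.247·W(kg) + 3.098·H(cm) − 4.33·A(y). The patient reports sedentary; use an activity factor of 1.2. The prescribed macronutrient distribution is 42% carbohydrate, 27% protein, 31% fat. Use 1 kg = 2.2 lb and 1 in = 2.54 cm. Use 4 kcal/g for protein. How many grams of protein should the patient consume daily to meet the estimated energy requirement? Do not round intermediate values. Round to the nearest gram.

Convert to metric: weight = 263 ÷ 2.2 = 119.5455 kg; height = (5×12 + 4) × 2.54 = 64 × 2.54 = 162.56 cm.
Harris-Benedict: BMR = 447.593 + 9.247(119.5455) + 3.098(162.56) − 4.33(45) = 1861.7907 kcal/day.
TEE = 1861.7907 × 1.2 = 2234.1488 kcal/day.
Protein energy = 27% × 2234.1488 = 603.2202 kcal.
Protein = 603.2202 ÷ 4 kcal/g = 150.805 g.

151 g/day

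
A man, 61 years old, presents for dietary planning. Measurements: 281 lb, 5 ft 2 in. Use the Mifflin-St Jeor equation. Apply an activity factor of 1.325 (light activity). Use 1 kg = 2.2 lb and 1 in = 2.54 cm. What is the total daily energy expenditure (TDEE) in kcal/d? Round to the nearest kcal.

2599 kcal/d

Convert to metric: weight = 281 ÷ 2.2 = 127.7273 kg; height = (5×12 + 2) × 2.54 = 62 × 2.54 = 157.48 cm.
Mifflin-St Jeor (male): BMR = 10(127.7273) + 6.25(157.48) − 5(61) + 5 = 1277.2727 + 984.25 − 305 + 5 = 1961.5227 kcal/day.
TEE = BMR × activity factor = 1961.5227 × 1.325 = 2599.0176 kcal/day.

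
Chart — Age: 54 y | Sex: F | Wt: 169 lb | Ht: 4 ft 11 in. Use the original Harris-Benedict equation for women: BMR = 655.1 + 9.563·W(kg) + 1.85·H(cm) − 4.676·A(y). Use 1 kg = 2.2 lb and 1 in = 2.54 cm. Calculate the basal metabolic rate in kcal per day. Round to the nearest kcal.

1414 kcal per day

Convert to metric: weight = 169 ÷ 2.2 = 76.8182 kg; height = (4×12 + 11) × 2.54 = 59 × 2.54 = 149.86 cm.
Harris-Benedict: BMR = 655.1 + 9.563(76.8182) + 1.85(149.86) − 4.676(54) = 1414.4493 kcal/day.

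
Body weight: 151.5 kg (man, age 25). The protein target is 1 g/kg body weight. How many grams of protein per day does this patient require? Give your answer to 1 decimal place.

Protein = 1 g/kg × 151.5 kg = 151.5 g/day.

151.5 g/day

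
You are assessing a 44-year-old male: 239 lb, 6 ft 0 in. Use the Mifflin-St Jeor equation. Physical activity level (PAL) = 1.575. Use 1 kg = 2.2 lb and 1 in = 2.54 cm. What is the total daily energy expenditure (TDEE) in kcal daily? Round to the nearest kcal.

3173 kcal daily

Convert to metric: weight = 239 ÷ 2.2 = 108.6364 kg; height = (6×12 + 0) × 2.54 = 72 × 2.54 = 182.88 cm.
Mifflin-St Jeor (male): BMR = 10(108.6364) + 6.25(182.88) − 5(44) + 5 = 1086.3636 + 1143 − 220 + 5 = 2014.3636 kcal/day.
TEE = BMR × activity factor = 2014.3636 × 1.575 = 3172.6227 kcal/day.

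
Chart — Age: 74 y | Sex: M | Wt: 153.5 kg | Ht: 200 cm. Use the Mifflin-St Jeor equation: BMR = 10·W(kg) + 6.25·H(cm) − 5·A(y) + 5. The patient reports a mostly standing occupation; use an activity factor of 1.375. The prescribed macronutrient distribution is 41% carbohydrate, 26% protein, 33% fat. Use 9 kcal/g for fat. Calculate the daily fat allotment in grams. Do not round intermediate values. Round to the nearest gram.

Mifflin-St Jeor (male): BMR = 10(153.5) + 6.25(200) − 5(74) + 5 = 1535 + 1250 − 370 + 5 = 2420 kcal/day.
TEE = 2420 × 1.375 = 3327.5 kcal/day.
Fat energy = 33% × 3327.5 = 1098.075 kcal.
Fat = 1098.075 ÷ 9 kcal/g = 122.0083 g.

122 g/day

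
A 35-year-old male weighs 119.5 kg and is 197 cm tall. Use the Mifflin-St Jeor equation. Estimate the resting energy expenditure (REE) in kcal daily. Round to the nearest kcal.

Mifflin-St Jeor (male): BMR = 10(119.5) + 6.25(197) − 5(35) + 5 = 1195 + 1231.25 − 175 + 5 = 2256.25 kcal/day.

2256 kcal daily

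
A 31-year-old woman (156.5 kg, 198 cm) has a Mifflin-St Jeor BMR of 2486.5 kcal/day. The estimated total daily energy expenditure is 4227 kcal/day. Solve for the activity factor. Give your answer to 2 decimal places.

Activity factor = TEE ÷ BMR = 4227 ÷ 2486.5 = 1.7.

1.70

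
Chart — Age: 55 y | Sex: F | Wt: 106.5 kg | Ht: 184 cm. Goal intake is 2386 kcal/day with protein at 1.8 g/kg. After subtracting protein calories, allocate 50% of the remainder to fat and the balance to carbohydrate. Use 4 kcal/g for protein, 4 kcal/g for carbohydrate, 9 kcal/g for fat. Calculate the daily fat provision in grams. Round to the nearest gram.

Protein = 1.8 × 106.5 = 191.7 g → 191.7 × 4 = 766.8 kcal.
Non-protein calories = 2386 − 766.8 = 1619.2 kcal.
Fat: 50% × 1619.2 = 809.6 kcal; carbohydrate: 809.6 kcal.
Fat: 809.6 kcal ÷ 9 kcal/g = 89.9556 g.

90 g/day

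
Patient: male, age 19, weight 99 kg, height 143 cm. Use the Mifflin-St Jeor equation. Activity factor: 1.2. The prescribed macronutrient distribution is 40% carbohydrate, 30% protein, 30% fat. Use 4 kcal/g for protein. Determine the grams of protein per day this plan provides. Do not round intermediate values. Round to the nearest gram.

161 g/day

Mifflin-St Jeor (male): BMR = 10(99) + 6.25(143) − 5(19) + 5 = 990 + 893.75 − 95 + 5 = 1793.75 kcal/day.
TEE = 1793.75 × 1.2 = 2152.5 kcal/day.
Protein energy = 30% × 2152.5 = 645.75 kcal.
Protein = 645.75 ÷ 4 kcal/g = 161.4375 g.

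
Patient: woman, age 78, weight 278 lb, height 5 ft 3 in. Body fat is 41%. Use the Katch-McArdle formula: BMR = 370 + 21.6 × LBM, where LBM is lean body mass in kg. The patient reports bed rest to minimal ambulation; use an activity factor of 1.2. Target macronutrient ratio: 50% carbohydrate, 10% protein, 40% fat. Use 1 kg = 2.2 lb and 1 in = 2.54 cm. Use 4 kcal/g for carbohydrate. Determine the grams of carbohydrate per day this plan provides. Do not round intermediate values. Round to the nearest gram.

Convert to metric: weight = 278 ÷ 2.2 = 126.3636 kg; height = (5×12 + 3) × 2.54 = 63 × 2.54 = 160.02 cm.
LBM = 126.3636 × (1 − 0.41) = 74.5545 kg. Katch-McArdle: BMR = 370 + 21.6 × 74.5545 = 1980.3782 kcal/day.
TEE = 1980.3782 × 1.2 = 2376.4538 kcal/day.
Carbohydrate energy = 50% × 2376.4538 = 1188.2269 kcal.
Carbohydrate = 1188.2269 ÷ 4 kcal/g = 297.0567 g.

297 g/day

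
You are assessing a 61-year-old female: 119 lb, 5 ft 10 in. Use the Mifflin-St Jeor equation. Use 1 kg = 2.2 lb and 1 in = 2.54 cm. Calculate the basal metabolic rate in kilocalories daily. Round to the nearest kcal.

1186 kilocalories daily

Convert to metric: weight = 119 ÷ 2.2 = 54.0909 kg; height = (5×12 + 10) × 2.54 = 70 × 2.54 = 177.8 cm.
Mifflin-St Jeor (female): BMR = 10(54.0909) + 6.25(177.8) − 5(61) − 161 = 540.9091 + 1111.25 − 305 − 161 = 1186.1591 kcal/day.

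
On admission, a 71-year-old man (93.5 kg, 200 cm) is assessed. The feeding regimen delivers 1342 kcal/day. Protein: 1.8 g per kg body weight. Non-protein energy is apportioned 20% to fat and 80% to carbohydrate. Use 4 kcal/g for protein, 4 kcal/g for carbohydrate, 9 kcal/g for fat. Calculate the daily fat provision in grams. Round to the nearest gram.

15 g/day

Protein = 1.8 × 93.5 = 168.3 g → 168.3 × 4 = 673.2 kcal.
Non-protein calories = 1342 − 673.2 = 668.8 kcal.
Fat: 20% × 668.8 = 133.76 kcal; carbohydrate: 535.04 kcal.
Fat: 133.76 kcal ÷ 9 kcal/g = 14.8622 g.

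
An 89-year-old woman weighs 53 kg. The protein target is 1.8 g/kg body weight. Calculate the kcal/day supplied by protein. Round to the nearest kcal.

Protein = 1.8 g/kg × 53 kg = 95.4 g/day.
Protein energy = 95.4 g × 4 kcal/g = 381.6 kcal/day.

382 kcal/day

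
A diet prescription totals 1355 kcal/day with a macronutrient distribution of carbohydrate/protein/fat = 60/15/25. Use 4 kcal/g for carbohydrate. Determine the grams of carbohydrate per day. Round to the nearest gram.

Carbohydrate energy = 60% × 1355 = 813 kcal.
At 4 kcal/g: 813 ÷ 4 = 203.25 g.

203 g/day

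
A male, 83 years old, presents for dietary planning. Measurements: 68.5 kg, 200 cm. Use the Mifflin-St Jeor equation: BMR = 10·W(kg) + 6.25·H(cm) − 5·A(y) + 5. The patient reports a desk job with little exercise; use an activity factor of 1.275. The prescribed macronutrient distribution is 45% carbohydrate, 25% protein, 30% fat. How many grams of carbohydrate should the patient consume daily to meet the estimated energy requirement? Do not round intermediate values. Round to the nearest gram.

219 g/day

Mifflin-St Jeor (male): BMR = 10(68.5) + 6.25(200) − 5(83) + 5 = 685 + 1250 − 415 + 5 = 1525 kcal/day.
TEE = 1525 × 1.275 = 1944.375 kcal/day.
Carbohydrate energy = 45% × 1944.375 = 874.9688 kcal.
Carbohydrate = 874.9688 ÷ 4 kcal/g = 218.7422 g.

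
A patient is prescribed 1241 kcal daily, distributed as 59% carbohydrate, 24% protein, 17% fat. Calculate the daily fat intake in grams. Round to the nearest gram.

23 g/day

Fat energy = 17% × 1241 = 210.97 kcal.
At 9 kcal/g: 210.97 ÷ 9 = 23.4411 g.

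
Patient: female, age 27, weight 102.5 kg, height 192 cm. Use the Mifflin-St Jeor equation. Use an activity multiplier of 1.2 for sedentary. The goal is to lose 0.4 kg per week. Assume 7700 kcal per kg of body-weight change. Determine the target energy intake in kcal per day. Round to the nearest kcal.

Mifflin-St Jeor (female): BMR = 10(102.5) + 6.25(192) − 5(27) − 161 = 1025 + 1200 − 135 − 161 = 1929 kcal/day.
TEE = 1929 × 1.2 = 2314.8 kcal/day.
Required daily deficit = 0.4 × 7700 ÷ 7 = 440 kcal/day.
Target intake = 2314.8 − 440 = 1874.8 kcal/day.

1875 kcal per day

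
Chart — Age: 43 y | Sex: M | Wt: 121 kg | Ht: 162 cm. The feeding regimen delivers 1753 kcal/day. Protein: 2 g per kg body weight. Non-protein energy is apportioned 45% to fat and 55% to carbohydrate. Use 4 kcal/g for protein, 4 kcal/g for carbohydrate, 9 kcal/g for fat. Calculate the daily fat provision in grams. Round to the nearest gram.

Protein = 2 × 121 = 242 g → 242 × 4 = 968 kcal.
Non-protein calories = 1753 − 968 = 785 kcal.
Fat: 45% × 785 = 353.25 kcal; carbohydrate: 431.75 kcal.
Fat: 353.25 kcal ÷ 9 kcal/g = 39.25 g.

39 g/day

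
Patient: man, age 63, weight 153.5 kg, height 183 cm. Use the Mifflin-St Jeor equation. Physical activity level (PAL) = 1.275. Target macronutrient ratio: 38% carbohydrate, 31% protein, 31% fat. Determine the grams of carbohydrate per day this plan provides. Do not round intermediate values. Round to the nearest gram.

Mifflin-St Jeor (male): BMR = 10(153.5) + 6.25(183) − 5(63) + 5 = 1535 + 1143.75 − 315 + 5 = 2368.75 kcal/day.
TEE = 2368.75 × 1.275 = 3020.1563 kcal/day.
Carbohydrate energy = 38% × 3020.1563 = 1147.6594 kcal.
Carbohydrate = 1147.6594 ÷ 4 kcal/g = 286.9148 g.

287 g/day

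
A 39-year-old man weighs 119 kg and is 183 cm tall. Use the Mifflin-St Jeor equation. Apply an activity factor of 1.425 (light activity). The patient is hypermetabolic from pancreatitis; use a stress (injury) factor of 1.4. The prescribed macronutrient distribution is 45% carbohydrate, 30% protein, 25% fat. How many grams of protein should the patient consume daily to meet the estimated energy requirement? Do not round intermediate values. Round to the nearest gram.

321 g/day

Mifflin-St Jeor (male): BMR = 10(119) + 6.25(183) − 5(39) + 5 = 1190 + 1143.75 − 195 + 5 = 2143.75 kcal/day.
TEE = 2143.75 × 1.425 = 3054.8438 kcal/day.
With stress factor 1.4: 3054.8438 × 1.4 = 4276.7813 kcal/day.
Protein energy = 30% × 4276.7813 = 1283.0344 kcal.
Protein = 1283.0344 ÷ 4 kcal/g = 320.7586 g.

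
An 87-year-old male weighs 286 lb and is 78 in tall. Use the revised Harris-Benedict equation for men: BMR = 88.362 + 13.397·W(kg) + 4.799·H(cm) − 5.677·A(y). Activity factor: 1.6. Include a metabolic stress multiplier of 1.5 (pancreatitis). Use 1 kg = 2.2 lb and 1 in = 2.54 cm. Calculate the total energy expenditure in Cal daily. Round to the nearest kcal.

5488 Cal daily

Convert to metric: weight = 286 ÷ 2.2 = 130 kg; height = 78 × 2.54 = 198.12 cm.
Harris-Benedict: BMR = 88.362 + 13.397(130) + 4.799(198.12) − 5.677(87) = 2286.8509 kcal/day.
TEE = BMR × activity factor = 2286.8509 × 1.6 = 3658.9614 kcal/day.
Apply stress factor: 3658.9614 × 1.5 = 5488.4421 kcal/day.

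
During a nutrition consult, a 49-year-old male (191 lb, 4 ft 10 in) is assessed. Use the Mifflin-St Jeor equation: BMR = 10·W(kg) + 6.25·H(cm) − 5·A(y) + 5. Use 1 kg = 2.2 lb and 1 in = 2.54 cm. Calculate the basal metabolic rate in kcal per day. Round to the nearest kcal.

1549 kcal per day

Convert to metric: weight = 191 ÷ 2.2 = 86.8182 kg; height = (4×12 + 10) × 2.54 = 58 × 2.54 = 147.32 cm.
Mifflin-St Jeor (male): BMR = 10(86.8182) + 6.25(147.32) − 5(49) + 5 = 868.1818 + 920.75 − 245 + 5 = 1548.9318 kcal/day.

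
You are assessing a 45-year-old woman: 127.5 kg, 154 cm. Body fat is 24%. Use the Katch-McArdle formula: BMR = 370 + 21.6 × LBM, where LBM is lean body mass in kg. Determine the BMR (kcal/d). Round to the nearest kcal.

2463 kcal/d

LBM = 127.5 × (1 − 0.24) = 96.9 kg. Katch-McArdle: BMR = 370 + 21.6 × 96.9 = 2463.04 kcal/day.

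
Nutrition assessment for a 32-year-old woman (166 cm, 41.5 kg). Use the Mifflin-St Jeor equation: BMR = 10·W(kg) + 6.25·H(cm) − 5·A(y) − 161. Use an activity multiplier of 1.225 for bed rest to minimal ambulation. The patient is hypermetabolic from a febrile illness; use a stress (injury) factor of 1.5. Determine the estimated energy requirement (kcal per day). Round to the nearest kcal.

2079 kcal per day

Mifflin-St Jeor (female): BMR = 10(41.5) + 6.25(166) − 5(32) − 161 = 415 + 1037.5 − 160 − 161 = 1131.5 kcal/day.
TEE = BMR × activity factor = 1131.5 × 1.225 = 1386.0875 kcal/day.
Apply stress factor: 1386.0875 × 1.5 = 2079.1313 kcal/day.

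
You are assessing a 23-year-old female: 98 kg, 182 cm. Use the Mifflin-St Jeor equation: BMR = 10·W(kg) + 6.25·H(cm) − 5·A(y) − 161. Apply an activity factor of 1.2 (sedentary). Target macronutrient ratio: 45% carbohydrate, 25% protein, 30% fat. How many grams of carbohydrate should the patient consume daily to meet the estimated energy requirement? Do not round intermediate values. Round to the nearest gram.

Mifflin-St Jeor (female): BMR = 10(98) + 6.25(182) − 5(23) − 161 = 980 + 1137.5 − 115 − 161 = 1841.5 kcal/day.
TEE = 1841.5 × 1.2 = 2209.8 kcal/day.
Carbohydrate energy = 45% × 2209.8 = 994.41 kcal.
Carbohydrate = 994.41 ÷ 4 kcal/g = 248.6025 g.

249 g/day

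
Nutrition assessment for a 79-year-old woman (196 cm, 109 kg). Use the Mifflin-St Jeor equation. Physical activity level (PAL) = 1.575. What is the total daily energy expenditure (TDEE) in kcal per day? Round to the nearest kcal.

2770 kcal per day

Mifflin-St Jeor (female): BMR = 10(109) + 6.25(196) − 5(79) − 161 = 1090 + 1225 − 395 − 161 = 1759 kcal/day.
TEE = BMR × activity factor = 1759 × 1.575 = 2770.425 kcal/day.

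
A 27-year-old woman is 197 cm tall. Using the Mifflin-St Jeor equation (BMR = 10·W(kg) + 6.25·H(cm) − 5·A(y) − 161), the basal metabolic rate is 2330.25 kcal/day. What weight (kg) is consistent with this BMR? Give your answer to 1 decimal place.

139.5 kg

2330.25 = 10·W + 6.25(197) − 5(27) − 161
10·W = 2330.25 − 935.25 = 1395, so W = 139.5 kg.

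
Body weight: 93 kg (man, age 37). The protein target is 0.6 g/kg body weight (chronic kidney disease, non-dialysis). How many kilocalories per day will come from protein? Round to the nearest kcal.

Protein = 0.6 g/kg × 93 kg = 55.8 g/day.
Protein energy = 55.8 g × 4 kcal/g = 223.2 kcal/day.

223 kcal/day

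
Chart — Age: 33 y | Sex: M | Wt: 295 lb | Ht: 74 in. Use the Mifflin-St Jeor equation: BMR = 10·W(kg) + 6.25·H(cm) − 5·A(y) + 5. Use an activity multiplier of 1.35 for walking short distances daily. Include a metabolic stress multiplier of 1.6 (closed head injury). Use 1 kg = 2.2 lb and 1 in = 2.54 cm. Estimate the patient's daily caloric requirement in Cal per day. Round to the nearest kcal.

5088 Cal per day

Convert to metric: weight = 295 ÷ 2.2 = 134.0909 kg; height = 74 × 2.54 = 187.96 cm.
Mifflin-St Jeor (male): BMR = 10(134.0909) + 6.25(187.96) − 5(33) + 5 = 1340.9091 + 1174.75 − 165 + 5 = 2355.6591 kcal/day.
TEE = BMR × activity factor = 2355.6591 × 1.35 = 3180.1398 kcal/day.
Apply stress factor: 3180.1398 × 1.6 = 5088.2236 kcal/day.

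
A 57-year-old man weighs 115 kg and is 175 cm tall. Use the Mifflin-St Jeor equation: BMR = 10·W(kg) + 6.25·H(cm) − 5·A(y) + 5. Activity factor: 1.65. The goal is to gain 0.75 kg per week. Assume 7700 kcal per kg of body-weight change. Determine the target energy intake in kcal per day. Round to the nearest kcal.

4065 kcal per day

Mifflin-St Jeor (male): BMR = 10(115) + 6.25(175) − 5(57) + 5 = 1150 + 1093.75 − 285 + 5 = 1963.75 kcal/day.
TEE = 1963.75 × 1.65 = 3240.1875 kcal/day.
Required daily surplus = 0.75 × 7700 ÷ 7 = 825 kcal/day.
Target intake = 3240.1875 + 825 = 4065.1875 kcal/day.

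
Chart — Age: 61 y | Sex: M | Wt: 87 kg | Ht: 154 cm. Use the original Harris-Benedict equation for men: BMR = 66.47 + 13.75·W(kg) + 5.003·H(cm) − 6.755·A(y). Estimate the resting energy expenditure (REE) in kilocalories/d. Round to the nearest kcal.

1621 kilocalories/d

Harris-Benedict: BMR = 66.47 + 13.75(87) + 5.003(154) − 6.755(61) = 1621.127 kcal/day.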